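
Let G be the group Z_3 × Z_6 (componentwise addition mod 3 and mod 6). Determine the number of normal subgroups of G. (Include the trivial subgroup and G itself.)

12

G is abelian, so every subgroup is normal.
G has 12 subgroups in total, hence 12 normal subgroups.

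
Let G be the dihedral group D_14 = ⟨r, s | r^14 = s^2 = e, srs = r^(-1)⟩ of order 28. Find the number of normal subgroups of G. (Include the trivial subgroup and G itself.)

7

G has 28 subgroups. Checking conjugation-invariance by order — order 1: 1/1 normal; order 2: 1/15 normal; order 4: 0/7 normal; order 7: 1/1 normal; order 14: 3/3 normal; order 28: 1/1 normal.
Total normal subgroups: 7.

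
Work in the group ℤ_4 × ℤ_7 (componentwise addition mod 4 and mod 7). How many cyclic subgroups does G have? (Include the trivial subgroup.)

6

A cyclic subgroup of order d is generated by each of its φ(d) elements of order d, so the cyclic subgroups of order d number (#elements of order d)/φ(d).
Cyclic subgroups by order — order 1: 1; order 2: 1; order 4: 1; order 7: 1; order 14: 1; order 28: 1.
Total: 6.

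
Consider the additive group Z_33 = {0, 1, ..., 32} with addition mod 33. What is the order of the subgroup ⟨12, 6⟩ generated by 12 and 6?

11

|⟨12⟩| = 11 and |⟨6⟩| = 11, so |H| is a multiple of lcm(11, 11) = 11 and divides |G| = 33.
Closing under the operation: H = {0, 3, 6, 9, 12, 15, 18, 21, 24, 27, 30}, so |H| = 11.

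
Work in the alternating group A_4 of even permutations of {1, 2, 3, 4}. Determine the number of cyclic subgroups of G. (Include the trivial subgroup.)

8

Each element a generates a cyclic subgroup ⟨a⟩; distinct elements may generate the same one (a cyclic group of order d has φ(d) generators).
Cyclic subgroups by order — order 1: 1; order 2: 3; order 3: 4.
Total: 8.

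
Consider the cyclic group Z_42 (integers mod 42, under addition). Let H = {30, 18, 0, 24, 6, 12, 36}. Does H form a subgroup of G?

Yes

|H| = 7 divides |G| = 42, consistent with Lagrange.
H contains the identity, every element's inverse is in H, and H is closed under +: it is a subgroup.
In fact H = ⟨18⟩.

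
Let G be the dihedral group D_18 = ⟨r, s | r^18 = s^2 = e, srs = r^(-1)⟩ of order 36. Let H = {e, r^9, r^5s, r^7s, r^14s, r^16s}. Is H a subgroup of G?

Closure fails: r^7s · r^14s = r^11 ∉ H. So H is not a subgroup.

No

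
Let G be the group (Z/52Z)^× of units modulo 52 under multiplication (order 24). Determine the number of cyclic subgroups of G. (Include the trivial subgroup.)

12

Group the elements of G by the cyclic subgroup they generate; each cyclic subgroup of order d accounts for φ(d) elements.
Cyclic subgroups by order — order 1: 1; order 2: 3; order 3: 1; order 4: 2; order 6: 3; order 12: 2.
Total: 12.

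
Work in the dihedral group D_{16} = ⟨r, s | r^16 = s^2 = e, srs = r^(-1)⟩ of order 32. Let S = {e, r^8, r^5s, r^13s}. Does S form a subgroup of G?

|S| = 4 divides |G| = 32, consistent with Lagrange.
S contains the identity, every element's inverse is in S, and S is closed under ·: it is a subgroup.

Yes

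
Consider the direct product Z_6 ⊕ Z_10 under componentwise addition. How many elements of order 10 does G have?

An element (a,b) has order lcm(ord(a), ord(b)); count pairs with lcm equal to 10.
Enumerating gives 12 such elements.

12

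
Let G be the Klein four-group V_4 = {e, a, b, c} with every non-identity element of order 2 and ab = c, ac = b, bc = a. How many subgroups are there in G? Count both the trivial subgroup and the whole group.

|G| = 4, so by Lagrange every subgroup order divides 4. Divisors: 1, 2, 4.
Subgroups by order — order 1: 1; order 2: 3; order 4: 1.
Total: 1 + 3 + 1 = 5.

5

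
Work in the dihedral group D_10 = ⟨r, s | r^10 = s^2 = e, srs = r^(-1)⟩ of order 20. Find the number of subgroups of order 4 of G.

5

|G| = 20 and 4 | 20, so subgroups of order 4 are possible by Lagrange.
The subgroups of order 4 are: {e, r^5, r^2s, r^7s}; {e, r^5, r^3s, r^8s}; {e, r^5, r^4s, r^9s}; {e, r^5, s, r^5s}; … (5 in all).
So G has 5 subgroups of order 4.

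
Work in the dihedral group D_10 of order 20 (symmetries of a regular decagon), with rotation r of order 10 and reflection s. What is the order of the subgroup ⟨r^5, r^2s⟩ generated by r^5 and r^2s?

4

|⟨r^5⟩| = 2 and |⟨r^2s⟩| = 2, so |H| is a multiple of lcm(2, 2) = 2 and divides |G| = 20.
Closing under the operation: H = {e, r^5, r^2s, r^7s}, so |H| = 4.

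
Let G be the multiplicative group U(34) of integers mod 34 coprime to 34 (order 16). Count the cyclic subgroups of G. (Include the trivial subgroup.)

5

Group the elements of G by the cyclic subgroup they generate; each cyclic subgroup of order d accounts for φ(d) elements.
Cyclic subgroups by order — order 1: 1; order 2: 1; order 4: 1; order 8: 1; order 16: 1.
Total: 5.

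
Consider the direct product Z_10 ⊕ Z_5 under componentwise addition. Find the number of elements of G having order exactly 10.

24

An element (a,b) has order lcm(ord(a), ord(b)); count pairs with lcm equal to 10.
Enumerating gives 24 such elements.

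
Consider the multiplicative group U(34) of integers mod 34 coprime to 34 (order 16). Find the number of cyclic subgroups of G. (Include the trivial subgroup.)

Each element a generates a cyclic subgroup ⟨a⟩; distinct elements may generate the same one (a cyclic group of order d has φ(d) generators).
Cyclic subgroups by order — order 1: 1; order 2: 1; order 4: 1; order 8: 1; order 16: 1.
Total: 5.

5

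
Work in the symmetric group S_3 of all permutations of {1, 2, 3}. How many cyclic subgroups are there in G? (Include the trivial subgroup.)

Each element a generates a cyclic subgroup ⟨a⟩; distinct elements may generate the same one (a cyclic group of order d has φ(d) generators).
Cyclic subgroups by order — order 1: 1; order 2: 3; order 3: 1.
Total: 5.

5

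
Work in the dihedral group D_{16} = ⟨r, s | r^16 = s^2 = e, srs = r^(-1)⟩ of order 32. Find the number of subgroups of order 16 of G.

|G| = 32 and 16 | 32, so subgroups of order 16 are possible by Lagrange.
The subgroups of order 16 are: {e, r, r^2, r^3, r^4, r^5, r^6, r^7, r^8, r^9, r^10, r^11, r^12, r^13, r^14, r^15}; {e, r^2, r^4, r^6, r^8, r^10, r^12, r^14, s, r^2s, r^4s, r^6s, r^8s, r^10s, r^12s, r^14s}; {e, r^2, r^4, r^6, r^8, r^10, r^12, r^14, rs, r^3s, r^5s, r^7s, r^9s, r^11s, r^13s, r^15s}.
So G has 3 subgroups of order 16.

3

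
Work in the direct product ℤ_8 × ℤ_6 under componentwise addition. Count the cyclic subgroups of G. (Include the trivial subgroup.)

Group the elements of G by the cyclic subgroup they generate; each cyclic subgroup of order d accounts for φ(d) elements.
Cyclic subgroups by order — order 1: 1; order 2: 3; order 3: 1; order 4: 2; order 6: 3; order 8: 2; order 12: 2; order 24: 2.
Total: 16.

16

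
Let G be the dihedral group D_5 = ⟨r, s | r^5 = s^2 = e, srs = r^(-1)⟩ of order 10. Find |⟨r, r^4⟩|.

5

|⟨r⟩| = 5 and |⟨r^4⟩| = 5, so |H| is a multiple of lcm(5, 5) = 5 and divides |G| = 10.
Closing under the operation: H = {e, r, r^2, r^3, r^4}, so |H| = 5.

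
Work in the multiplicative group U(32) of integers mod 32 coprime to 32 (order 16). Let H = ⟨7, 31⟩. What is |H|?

8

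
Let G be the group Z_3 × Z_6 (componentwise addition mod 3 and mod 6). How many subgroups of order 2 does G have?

|G| = 18 and 2 | 18, so subgroups of order 2 are possible by Lagrange.
The subgroups of order 2 are: {(0,0), (0,3)}.
So G has 1 subgroup of order 2.

1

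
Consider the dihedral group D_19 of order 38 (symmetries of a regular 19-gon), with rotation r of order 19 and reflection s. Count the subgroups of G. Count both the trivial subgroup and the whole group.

|G| = 38, so by Lagrange every subgroup order divides 38. Divisors: 1, 2, 19, 38.
Subgroups by order — order 1: 1; order 2: 19; order 19: 1; order 38: 1.
Total: 1 + 19 + 1 + 1 = 22.

22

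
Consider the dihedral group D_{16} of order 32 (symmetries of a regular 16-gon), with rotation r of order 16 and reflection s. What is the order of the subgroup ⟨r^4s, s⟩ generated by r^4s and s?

|⟨r^4s⟩| = 2 and |⟨s⟩| = 2, so |H| is a multiple of lcm(2, 2) = 2 and divides |G| = 32.
Closing under the operation: H = {e, r^4, r^8, r^12, s, r^4s, r^8s, r^12s}, so |H| = 8.

8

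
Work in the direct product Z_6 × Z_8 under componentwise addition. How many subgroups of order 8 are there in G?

3

|G| = 48 and 8 | 48, so subgroups of order 8 are possible by Lagrange.
The subgroups of order 8 are: {(0,0), (0,1), (0,2), (0,3), (0,4), (0,5), (0,6), (0,7)}; {(0,0), (0,2), (0,4), (0,6), (3,0), (3,2), (3,4), (3,6)}; {(0,0), (0,2), (0,4), (0,6), (3,1), (3,3), (3,5), (3,7)}.
So G has 3 subgroups of order 8.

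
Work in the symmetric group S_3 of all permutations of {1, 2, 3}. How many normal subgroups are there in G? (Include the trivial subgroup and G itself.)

3

G has 6 subgroups. Checking conjugation-invariance by order — order 1: 1/1 normal; order 2: 0/3 normal; order 3: 1/1 normal; order 6: 1/1 normal.
Total normal subgroups: 3.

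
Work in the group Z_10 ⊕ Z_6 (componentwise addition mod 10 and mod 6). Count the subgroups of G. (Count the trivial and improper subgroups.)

20

|G| = 60, so by Lagrange every subgroup order divides 60. Divisors: 1, 2, 3, 4, 5, 6, 10, 12, 15, 20, 30, 60.
Subgroups by order — order 1: 1; order 2: 3; order 3: 1; order 4: 1; order 5: 1; order 6: 3; order 10: 3; order 12: 1; order 15: 1; order 20: 1; order 30: 3; order 60: 1.
Total: 1 + 3 + 1 + 1 + 1 + 3 + 3 + 1 + 1 + 1 + 3 + 1 = 20.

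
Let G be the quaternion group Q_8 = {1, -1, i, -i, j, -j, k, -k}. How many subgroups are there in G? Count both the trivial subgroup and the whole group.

6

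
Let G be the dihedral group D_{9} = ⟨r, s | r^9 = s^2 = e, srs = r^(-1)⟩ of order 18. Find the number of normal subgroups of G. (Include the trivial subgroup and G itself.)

4

G has 16 subgroups. Checking conjugation-invariance by order — order 1: 1/1 normal; order 2: 0/9 normal; order 3: 1/1 normal; order 6: 0/3 normal; order 9: 1/1 normal; order 18: 1/1 normal.
Total normal subgroups: 4.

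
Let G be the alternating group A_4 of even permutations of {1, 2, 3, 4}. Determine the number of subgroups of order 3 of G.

4

|G| = 12 and 3 | 12, so subgroups of order 3 are possible by Lagrange.
The subgroups of order 3 are: {e, (1 2 3), (1 3 2)}; {e, (1 2 4), (1 4 2)}; {e, (1 3 4), (1 4 3)}; {e, (2 3 4), (2 4 3)}.
So G has 4 subgroups of order 3.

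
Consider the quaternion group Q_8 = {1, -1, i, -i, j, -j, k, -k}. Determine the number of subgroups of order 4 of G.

|G| = 8 and 4 | 8, so subgroups of order 4 are possible by Lagrange.
The subgroups of order 4 are: {1, -1, i, -i}; {1, -1, j, -j}; {1, -1, k, -k}.
So G has 3 subgroups of order 4.

3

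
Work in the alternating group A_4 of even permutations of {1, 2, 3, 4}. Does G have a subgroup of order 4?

4 | 12. A subgroup of order 4 is {e, (1 2)(3 4), (1 3)(2 4), (1 4)(2 3)}.

Yes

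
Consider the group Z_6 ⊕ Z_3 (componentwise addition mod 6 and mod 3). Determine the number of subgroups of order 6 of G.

4

|G| = 18 and 6 | 18, so subgroups of order 6 are possible by Lagrange.
The subgroups of order 6 are: {(0,0), (0,1), (0,2), (3,0), (3,1), (3,2)}; {(0,0), (1,0), (2,0), (3,0), (4,0), (5,0)}; {(0,0), (1,1), (2,2), (3,0), (4,1), (5,2)}; {(0,0), (1,2), (2,1), (3,0), (4,2), (5,1)}.
So G has 4 subgroups of order 6.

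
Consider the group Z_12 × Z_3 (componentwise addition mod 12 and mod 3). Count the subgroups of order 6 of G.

|G| = 36 and 6 | 36, so subgroups of order 6 are possible by Lagrange.
The subgroups of order 6 are: {(0,0), (0,1), (0,2), (6,0), (6,1), (6,2)}; {(0,0), (2,0), (4,0), (6,0), (8,0), (10,0)}; {(0,0), (2,2), (4,1), (6,0), (8,2), (10,1)}; {(0,0), (2,1), (4,2), (6,0), (8,1), (10,2)}.
So G has 4 subgroups of order 6.

4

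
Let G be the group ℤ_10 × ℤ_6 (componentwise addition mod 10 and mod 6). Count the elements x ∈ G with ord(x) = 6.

An element (a,b) has order lcm(ord(a), ord(b)); count pairs with lcm equal to 6.
Enumerating gives 6 such elements.

6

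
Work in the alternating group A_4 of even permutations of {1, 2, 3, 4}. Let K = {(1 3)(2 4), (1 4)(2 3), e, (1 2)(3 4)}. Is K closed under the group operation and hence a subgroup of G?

Yes

|K| = 4 divides |G| = 12, consistent with Lagrange.
K contains the identity, every element's inverse is in K, and K is closed under ∘: it is a subgroup.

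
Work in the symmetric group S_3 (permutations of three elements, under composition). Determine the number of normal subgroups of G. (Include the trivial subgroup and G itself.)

G has 6 subgroups. Checking conjugation-invariance by order — order 1: 1/1 normal; order 2: 0/3 normal; order 3: 1/1 normal; order 6: 1/1 normal.
Total normal subgroups: 3.

3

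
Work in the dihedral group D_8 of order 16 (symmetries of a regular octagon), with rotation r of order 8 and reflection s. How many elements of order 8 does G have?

The elements of order 8 are: r, r^3, r^5, r^7.
That's 4.

4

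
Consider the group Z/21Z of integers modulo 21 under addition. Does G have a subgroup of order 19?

No

19 does not divide |G| = 21, so by Lagrange no subgroup of order 19 exists.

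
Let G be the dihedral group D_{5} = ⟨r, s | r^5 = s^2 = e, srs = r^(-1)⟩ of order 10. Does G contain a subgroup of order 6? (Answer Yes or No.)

No

6 does not divide |G| = 10, so by Lagrange no subgroup of order 6 exists.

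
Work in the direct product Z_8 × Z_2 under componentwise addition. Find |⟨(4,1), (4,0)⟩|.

4

|⟨(4,1)⟩| = 2 and |⟨(4,0)⟩| = 2, so |H| is a multiple of lcm(2, 2) = 2 and divides |G| = 16.
Closing under the operation: H = {(0,0), (0,1), (4,0), (4,1)}, so |H| = 4.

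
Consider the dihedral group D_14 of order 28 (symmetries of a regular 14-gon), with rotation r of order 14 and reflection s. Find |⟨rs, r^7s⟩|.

14

|⟨rs⟩| = 2 and |⟨r^7s⟩| = 2, so |H| is a multiple of lcm(2, 2) = 2 and divides |G| = 28.
Closing under the operation: H = {e, r^2, r^4, r^6, r^8, r^10, r^12, rs, r^3s, r^5s, r^7s, r^9s, r^11s, r^13s}, so |H| = 14.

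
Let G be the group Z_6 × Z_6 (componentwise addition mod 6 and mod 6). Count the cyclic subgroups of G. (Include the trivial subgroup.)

A cyclic subgroup of order d is generated by each of its φ(d) elements of order d, so the cyclic subgroups of order d number (#elements of order d)/φ(d).
Cyclic subgroups by order — order 1: 1; order 2: 3; order 3: 4; order 6: 12.
Total: 20.

20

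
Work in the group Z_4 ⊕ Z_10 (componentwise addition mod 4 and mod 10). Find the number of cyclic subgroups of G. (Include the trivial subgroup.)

Each element a generates a cyclic subgroup ⟨a⟩; distinct elements may generate the same one (a cyclic group of order d has φ(d) generators).
Cyclic subgroups by order — order 1: 1; order 2: 3; order 4: 2; order 5: 1; order 10: 3; order 20: 2.
Total: 12.

12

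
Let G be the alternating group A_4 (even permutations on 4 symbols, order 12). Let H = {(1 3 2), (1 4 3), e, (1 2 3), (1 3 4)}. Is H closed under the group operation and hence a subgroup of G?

No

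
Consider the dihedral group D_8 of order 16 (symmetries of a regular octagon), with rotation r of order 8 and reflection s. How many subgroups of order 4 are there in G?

5

|G| = 16 and 4 | 16, so subgroups of order 4 are possible by Lagrange.
The subgroups of order 4 are: {e, r^2, r^4, r^6}; {e, r^4, r^2s, r^6s}; {e, r^4, r^3s, r^7s}; {e, r^4, s, r^4s}; … (5 in all).
So G has 5 subgroups of order 4.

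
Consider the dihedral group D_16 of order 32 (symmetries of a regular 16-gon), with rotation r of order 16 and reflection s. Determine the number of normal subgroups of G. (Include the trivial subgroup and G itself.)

G has 36 subgroups. Checking conjugation-invariance by order — order 1: 1/1 normal; order 2: 1/17 normal; order 4: 1/9 normal; order 8: 1/5 normal; order 16: 3/3 normal; order 32: 1/1 normal.
Total normal subgroups: 8.

8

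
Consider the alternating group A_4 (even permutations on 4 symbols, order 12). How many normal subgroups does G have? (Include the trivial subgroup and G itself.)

3

G has 10 subgroups. Checking conjugation-invariance by order — order 1: 1/1 normal; order 2: 0/3 normal; order 3: 0/4 normal; order 4: 1/1 normal; order 12: 1/1 normal.
Total normal subgroups: 3.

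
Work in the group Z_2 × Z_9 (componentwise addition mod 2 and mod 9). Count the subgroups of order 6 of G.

1

|G| = 18 and 6 | 18, so subgroups of order 6 are possible by Lagrange.
The subgroups of order 6 are: {(0,0), (0,3), (0,6), (1,0), (1,3), (1,6)}.
So G has 1 subgroup of order 6.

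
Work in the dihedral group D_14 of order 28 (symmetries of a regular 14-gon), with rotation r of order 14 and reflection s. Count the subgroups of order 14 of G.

3

|G| = 28 and 14 | 28, so subgroups of order 14 are possible by Lagrange.
The subgroups of order 14 are: {e, r, r^2, r^3, r^4, r^5, r^6, r^7, r^8, r^9, r^10, r^11, r^12, r^13}; {e, r^2, r^4, r^6, r^8, r^10, r^12, s, r^2s, r^4s, r^6s, r^8s, r^10s, r^12s}; {e, r^2, r^4, r^6, r^8, r^10, r^12, rs, r^3s, r^5s, r^7s, r^9s, r^11s, r^13s}.
So G has 3 subgroups of order 14.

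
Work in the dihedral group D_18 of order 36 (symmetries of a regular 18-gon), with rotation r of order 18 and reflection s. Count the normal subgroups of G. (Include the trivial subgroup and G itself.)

9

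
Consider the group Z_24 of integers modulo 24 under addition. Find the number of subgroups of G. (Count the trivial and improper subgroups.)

8

A cyclic group of order 24 has exactly one subgroup for each divisor of 24.
Divisors of 24: 1, 2, 3, 4, 6, 8, 12, 24.
So Z_24 has 8 subgroups.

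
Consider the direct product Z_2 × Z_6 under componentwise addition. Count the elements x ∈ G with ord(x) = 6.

6

An element (a,b) has order lcm(ord(a), ord(b)); count pairs with lcm equal to 6.
Enumerating gives 6 such elements.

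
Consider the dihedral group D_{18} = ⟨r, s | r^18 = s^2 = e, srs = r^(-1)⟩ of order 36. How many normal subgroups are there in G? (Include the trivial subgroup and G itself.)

9

G has 45 subgroups. Checking conjugation-invariance by order — order 1: 1/1 normal; order 2: 1/19 normal; order 3: 1/1 normal; order 4: 0/9 normal; order 6: 1/7 normal; order 9: 1/1 normal; order 12: 0/3 normal; order 18: 3/3 normal; order 36: 1/1 normal.
Total normal subgroups: 9.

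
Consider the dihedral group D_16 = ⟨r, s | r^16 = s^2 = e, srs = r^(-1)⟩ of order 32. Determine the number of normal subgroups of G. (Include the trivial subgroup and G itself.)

8

G has 36 subgroups. Checking conjugation-invariance by order — order 1: 1/1 normal; order 2: 1/17 normal; order 4: 1/9 normal; order 8: 1/5 normal; order 16: 3/3 normal; order 32: 1/1 normal.
Total normal subgroups: 8.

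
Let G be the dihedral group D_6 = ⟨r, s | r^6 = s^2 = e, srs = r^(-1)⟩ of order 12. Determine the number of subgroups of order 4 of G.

|G| = 12 and 4 | 12, so subgroups of order 4 are possible by Lagrange.
The subgroups of order 4 are: {e, r^3, r^2s, r^5s}; {e, r^3, s, r^3s}; {e, r^3, rs, r^4s}.
So G has 3 subgroups of order 4.

3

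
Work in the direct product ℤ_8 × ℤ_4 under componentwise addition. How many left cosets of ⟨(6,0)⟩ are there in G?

|⟨(6,0)⟩| = 4 and |G| = 32.
By Lagrange, [G : H] = |G|/|H| = 32/4 = 8.

8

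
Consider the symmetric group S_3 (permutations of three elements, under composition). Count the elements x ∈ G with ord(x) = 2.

3

The elements of order 2 are: (2 3), (1 2), (1 3).
That's 3.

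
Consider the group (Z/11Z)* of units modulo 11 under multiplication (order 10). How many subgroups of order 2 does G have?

1

|G| = 10 and 2 | 10, so subgroups of order 2 are possible by Lagrange.
The subgroups of order 2 are: {1, 10}.
So G has 1 subgroup of order 2.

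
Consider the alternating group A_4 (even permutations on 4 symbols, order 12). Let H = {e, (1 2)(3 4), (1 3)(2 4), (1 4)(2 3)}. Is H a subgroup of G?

Yes

|H| = 4 divides |G| = 12, consistent with Lagrange.
H contains the identity, every element's inverse is in H, and H is closed under ∘: it is a subgroup.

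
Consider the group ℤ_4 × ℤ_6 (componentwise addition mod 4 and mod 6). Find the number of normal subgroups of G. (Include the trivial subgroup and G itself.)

G is abelian, so every subgroup is normal.
G has 16 subgroups in total, hence 16 normal subgroups.

16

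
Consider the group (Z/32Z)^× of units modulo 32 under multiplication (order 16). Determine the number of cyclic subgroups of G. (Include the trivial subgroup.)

A cyclic subgroup of order d is generated by each of its φ(d) elements of order d, so the cyclic subgroups of order d number (#elements of order d)/φ(d).
Cyclic subgroups by order — order 1: 1; order 2: 3; order 4: 2; order 8: 2.
Total: 8.

8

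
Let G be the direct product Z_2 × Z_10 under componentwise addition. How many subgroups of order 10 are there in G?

|G| = 20 and 10 | 20, so subgroups of order 10 are possible by Lagrange.
The subgroups of order 10 are: {(0,0), (0,1), (0,2), (0,3), (0,4), (0,5), (0,6), (0,7), (0,8), (0,9)}; {(0,0), (0,2), (0,4), (0,6), (0,8), (1,0), (1,2), (1,4), (1,6), (1,8)}; {(0,0), (0,2), (0,4), (0,6), (0,8), (1,1), (1,3), (1,5), (1,7), (1,9)}.
So G has 3 subgroups of order 10.

3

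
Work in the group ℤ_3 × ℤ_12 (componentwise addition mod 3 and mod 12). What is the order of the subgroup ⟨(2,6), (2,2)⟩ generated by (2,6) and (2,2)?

18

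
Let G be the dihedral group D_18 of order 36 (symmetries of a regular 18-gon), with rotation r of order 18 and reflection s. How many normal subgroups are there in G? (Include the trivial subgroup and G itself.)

9

G has 45 subgroups. Checking conjugation-invariance by order — order 1: 1/1 normal; order 2: 1/19 normal; order 3: 1/1 normal; order 4: 0/9 normal; order 6: 1/7 normal; order 9: 1/1 normal; order 12: 0/3 normal; order 18: 3/3 normal; order 36: 1/1 normal.
Total normal subgroups: 9.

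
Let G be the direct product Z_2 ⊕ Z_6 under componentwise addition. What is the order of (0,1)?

The order of (0,1) in Z_2 × Z_6 is lcm(ord(0) in Z_2, ord(1) in Z_6).
ord(0) = 1 and ord(1) = 6, so |⟨(0,1)⟩| = lcm(1, 6) = 6.

6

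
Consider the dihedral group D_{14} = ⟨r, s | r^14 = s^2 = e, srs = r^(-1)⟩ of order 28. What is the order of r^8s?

2

Computing powers of r^8s: the smallest k with (r^8s)^k = e is k = 2.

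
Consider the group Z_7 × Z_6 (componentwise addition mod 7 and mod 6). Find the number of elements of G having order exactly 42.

12

An element (a,b) has order lcm(ord(a), ord(b)); count pairs with lcm equal to 42.
Enumerating gives 12 such elements.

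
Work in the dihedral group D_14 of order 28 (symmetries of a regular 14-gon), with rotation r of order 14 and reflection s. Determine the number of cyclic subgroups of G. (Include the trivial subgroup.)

18

Group the elements of G by the cyclic subgroup they generate; each cyclic subgroup of order d accounts for φ(d) elements.
Cyclic subgroups by order — order 1: 1; order 2: 15; order 7: 1; order 14: 1.
Total: 18.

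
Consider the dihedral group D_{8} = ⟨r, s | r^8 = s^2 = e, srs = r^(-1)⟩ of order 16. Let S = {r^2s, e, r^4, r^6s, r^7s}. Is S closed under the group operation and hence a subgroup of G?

No

|S| = 5 does not divide |G| = 16, so by Lagrange S is not a subgroup.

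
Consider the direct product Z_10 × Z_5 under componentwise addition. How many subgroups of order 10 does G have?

|G| = 50 and 10 | 50, so subgroups of order 10 are possible by Lagrange.
The subgroups of order 10 are: {(0,0), (0,1), (0,2), (0,3), (0,4), (5,0), (5,1), (5,2), (5,3), (5,4)}; {(0,0), (1,0), (2,0), (3,0), (4,0), (5,0), (6,0), (7,0), (8,0), (9,0)}; {(0,0), (1,1), (2,2), (3,3), (4,4), (5,0), (6,1), (7,2), (8,3), (9,4)}; {(0,0), (1,2), (2,4), (3,1), (4,3), (5,0), (6,2), (7,4), (8,1), (9,3)}; … (6 in all).
So G has 6 subgroups of order 10.

6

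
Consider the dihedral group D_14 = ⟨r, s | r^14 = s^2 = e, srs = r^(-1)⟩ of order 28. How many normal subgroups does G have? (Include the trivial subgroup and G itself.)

7

G has 28 subgroups. Checking conjugation-invariance by order — order 1: 1/1 normal; order 2: 1/15 normal; order 4: 0/7 normal; order 7: 1/1 normal; order 14: 3/3 normal; order 28: 1/1 normal.
Total normal subgroups: 7.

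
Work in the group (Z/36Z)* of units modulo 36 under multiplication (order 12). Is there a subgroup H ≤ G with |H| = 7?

No

7 does not divide |G| = 12, so by Lagrange no subgroup of order 7 exists.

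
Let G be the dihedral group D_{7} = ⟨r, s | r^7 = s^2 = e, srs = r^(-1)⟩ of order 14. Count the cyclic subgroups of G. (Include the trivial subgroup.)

9

Group the elements of G by the cyclic subgroup they generate; each cyclic subgroup of order d accounts for φ(d) elements.
Cyclic subgroups by order — order 1: 1; order 2: 7; order 7: 1.
Total: 9.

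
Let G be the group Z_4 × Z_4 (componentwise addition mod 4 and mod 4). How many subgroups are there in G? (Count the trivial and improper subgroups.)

|G| = 16, so by Lagrange every subgroup order divides 16. Divisors: 1, 2, 4, 8, 16.
Subgroups by order — order 1: 1; order 2: 3; order 4: 7; order 8: 3; order 16: 1.
Total: 1 + 3 + 7 + 3 + 1 = 15.

15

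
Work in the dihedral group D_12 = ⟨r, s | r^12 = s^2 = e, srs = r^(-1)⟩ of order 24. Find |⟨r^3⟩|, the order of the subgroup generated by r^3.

4

Computing powers of r^3: the smallest k with (r^3)^k = e is k = 4.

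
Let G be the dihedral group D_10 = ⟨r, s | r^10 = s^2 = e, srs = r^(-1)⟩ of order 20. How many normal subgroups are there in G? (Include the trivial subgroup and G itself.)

G has 22 subgroups. Checking conjugation-invariance by order — order 1: 1/1 normal; order 2: 1/11 normal; order 4: 0/5 normal; order 5: 1/1 normal; order 10: 3/3 normal; order 20: 1/1 normal.
Total normal subgroups: 7.

7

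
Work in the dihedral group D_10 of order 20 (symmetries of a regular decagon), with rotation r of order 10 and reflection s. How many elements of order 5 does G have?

4

The elements of order 5 are: r^2, r^4, r^6, r^8.
That's 4.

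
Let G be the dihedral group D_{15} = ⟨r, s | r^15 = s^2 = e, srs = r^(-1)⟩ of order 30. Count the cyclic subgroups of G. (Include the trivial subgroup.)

19

A cyclic subgroup of order d is generated by each of its φ(d) elements of order d, so the cyclic subgroups of order d number (#elements of order d)/φ(d).
Cyclic subgroups by order — order 1: 1; order 2: 15; order 3: 1; order 5: 1; order 15: 1.
Total: 19.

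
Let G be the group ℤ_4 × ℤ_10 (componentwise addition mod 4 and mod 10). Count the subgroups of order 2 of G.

|G| = 40 and 2 | 40, so subgroups of order 2 are possible by Lagrange.
The subgroups of order 2 are: {(0,0), (0,5)}; {(0,0), (2,0)}; {(0,0), (2,5)}.
So G has 3 subgroups of order 2.

3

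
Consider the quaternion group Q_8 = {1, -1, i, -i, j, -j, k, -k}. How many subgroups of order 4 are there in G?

3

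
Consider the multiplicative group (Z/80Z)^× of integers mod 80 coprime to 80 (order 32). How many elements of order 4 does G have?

24

Enumerating element orders in G gives 24 elements of order 4.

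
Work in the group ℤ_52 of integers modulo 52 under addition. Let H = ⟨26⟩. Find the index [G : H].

|⟨26⟩| = 2 and |G| = 52.
By Lagrange, [G : H] = |G|/|H| = 52/2 = 26.

26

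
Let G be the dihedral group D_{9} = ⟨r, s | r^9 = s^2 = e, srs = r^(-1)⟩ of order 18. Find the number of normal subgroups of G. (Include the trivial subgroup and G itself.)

4

G has 16 subgroups. Checking conjugation-invariance by order — order 1: 1/1 normal; order 2: 0/9 normal; order 3: 1/1 normal; order 6: 0/3 normal; order 9: 1/1 normal; order 18: 1/1 normal.
Total normal subgroups: 4.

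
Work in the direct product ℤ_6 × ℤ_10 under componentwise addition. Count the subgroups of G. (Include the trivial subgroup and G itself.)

20

|G| = 60, so by Lagrange every subgroup order divides 60. Divisors: 1, 2, 3, 4, 5, 6, 10, 12, 15, 20, 30, 60.
Subgroups by order — order 1: 1; order 2: 3; order 3: 1; order 4: 1; order 5: 1; order 6: 3; order 10: 3; order 12: 1; order 15: 1; order 20: 1; order 30: 3; order 60: 1.
Total: 1 + 3 + 1 + 1 + 1 + 3 + 3 + 1 + 1 + 1 + 3 + 1 = 20.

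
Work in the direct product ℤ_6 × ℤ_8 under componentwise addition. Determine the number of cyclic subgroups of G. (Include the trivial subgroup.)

16

Each element a generates a cyclic subgroup ⟨a⟩; distinct elements may generate the same one (a cyclic group of order d has φ(d) generators).
Cyclic subgroups by order — order 1: 1; order 2: 3; order 3: 1; order 4: 2; order 6: 3; order 8: 2; order 12: 2; order 24: 2.
Total: 16.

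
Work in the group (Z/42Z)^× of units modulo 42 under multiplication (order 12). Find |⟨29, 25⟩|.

6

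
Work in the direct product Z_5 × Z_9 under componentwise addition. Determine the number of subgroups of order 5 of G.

1

|G| = 45 and 5 | 45, so subgroups of order 5 are possible by Lagrange.
The subgroups of order 5 are: {(0,0), (1,0), (2,0), (3,0), (4,0)}.
So G has 1 subgroup of order 5.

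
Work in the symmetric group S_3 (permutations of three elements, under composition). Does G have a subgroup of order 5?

No

5 does not divide |G| = 6, so by Lagrange no subgroup of order 5 exists.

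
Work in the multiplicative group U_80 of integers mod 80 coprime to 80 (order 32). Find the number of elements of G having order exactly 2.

The elements of order 2 are: 9, 31, 39, 41, 49, 71, 79.
That's 7.

7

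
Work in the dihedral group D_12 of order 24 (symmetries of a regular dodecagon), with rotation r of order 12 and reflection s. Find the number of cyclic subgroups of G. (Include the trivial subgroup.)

18

Group the elements of G by the cyclic subgroup they generate; each cyclic subgroup of order d accounts for φ(d) elements.
Cyclic subgroups by order — order 1: 1; order 2: 13; order 3: 1; order 4: 1; order 6: 1; order 12: 1.
Total: 18.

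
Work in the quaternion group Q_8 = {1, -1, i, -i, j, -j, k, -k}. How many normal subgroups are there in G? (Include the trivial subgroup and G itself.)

G has 6 subgroups. Checking conjugation-invariance by order — order 1: 1/1 normal; order 2: 1/1 normal; order 4: 3/3 normal; order 8: 1/1 normal.
Total normal subgroups: 6.

6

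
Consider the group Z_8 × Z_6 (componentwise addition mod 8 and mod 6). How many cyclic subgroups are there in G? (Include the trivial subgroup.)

A cyclic subgroup of order d is generated by each of its φ(d) elements of order d, so the cyclic subgroups of order d number (#elements of order d)/φ(d).
Cyclic subgroups by order — order 1: 1; order 2: 3; order 3: 1; order 4: 2; order 6: 3; order 8: 2; order 12: 2; order 24: 2.
Total: 16.

16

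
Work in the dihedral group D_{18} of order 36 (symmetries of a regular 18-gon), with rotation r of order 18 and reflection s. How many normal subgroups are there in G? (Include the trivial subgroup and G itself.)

9

G has 45 subgroups. Checking conjugation-invariance by order — order 1: 1/1 normal; order 2: 1/19 normal; order 3: 1/1 normal; order 4: 0/9 normal; order 6: 1/7 normal; order 9: 1/1 normal; order 12: 0/3 normal; order 18: 3/3 normal; order 36: 1/1 normal.
Total normal subgroups: 9.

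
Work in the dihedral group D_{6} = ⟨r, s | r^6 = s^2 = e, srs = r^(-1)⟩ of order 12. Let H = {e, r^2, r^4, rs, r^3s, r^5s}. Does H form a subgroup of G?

Yes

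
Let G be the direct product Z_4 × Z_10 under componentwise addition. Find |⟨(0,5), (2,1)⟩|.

20

|⟨(0,5)⟩| = 2 and |⟨(2,1)⟩| = 10, so |H| is a multiple of lcm(2, 10) = 10 and divides |G| = 40.
Closing under the operation: H = {(0,0), (0,1), (0,2), (0,3), (0,4), (0,5), (0,6), (0,7), (0,8), (0,9), (2,0), (2,1), (2,2), (2,3), (2,4), (2,5), (2,6), (2,7), (2,8), (2,9)}, so |H| = 20.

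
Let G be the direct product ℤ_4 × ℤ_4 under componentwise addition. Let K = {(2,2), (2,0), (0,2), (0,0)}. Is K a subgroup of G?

Yes

|K| = 4 divides |G| = 16, consistent with Lagrange.
K contains the identity, every element's inverse is in K, and K is closed under +: it is a subgroup.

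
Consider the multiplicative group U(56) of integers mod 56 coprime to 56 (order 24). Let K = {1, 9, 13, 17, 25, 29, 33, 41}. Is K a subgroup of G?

No

Closure fails: 33 · 13 = 37 ∉ K. So K is not a subgroup.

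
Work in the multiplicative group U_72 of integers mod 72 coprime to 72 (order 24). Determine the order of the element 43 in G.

6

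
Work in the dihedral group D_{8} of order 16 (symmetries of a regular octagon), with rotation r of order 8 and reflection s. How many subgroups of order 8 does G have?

3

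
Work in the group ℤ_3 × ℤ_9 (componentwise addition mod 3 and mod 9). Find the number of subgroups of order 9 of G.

4

|G| = 27 and 9 | 27, so subgroups of order 9 are possible by Lagrange.
The subgroups of order 9 are: {(0,0), (0,1), (0,2), (0,3), (0,4), (0,5), (0,6), (0,7), (0,8)}; {(0,0), (0,3), (0,6), (1,0), (1,3), (1,6), (2,0), (2,3), (2,6)}; {(0,0), (0,3), (0,6), (1,1), (1,4), (1,7), (2,2), (2,5), (2,8)}; {(0,0), (0,3), (0,6), (1,2), (1,5), (1,8), (2,1), (2,4), (2,7)}.
So G has 4 subgroups of order 9.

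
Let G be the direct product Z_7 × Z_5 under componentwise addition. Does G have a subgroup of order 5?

5 | 35. A subgroup of order 5 is {(0,0), (0,1), (0,2), (0,3), (0,4)}.

Yes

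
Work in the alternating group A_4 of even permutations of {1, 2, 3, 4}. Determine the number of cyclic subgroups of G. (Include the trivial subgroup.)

Group the elements of G by the cyclic subgroup they generate; each cyclic subgroup of order d accounts for φ(d) elements.
Cyclic subgroups by order — order 1: 1; order 2: 3; order 3: 4.
Total: 8.

8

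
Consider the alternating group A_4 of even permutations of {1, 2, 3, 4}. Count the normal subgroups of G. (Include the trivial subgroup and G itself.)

G has 10 subgroups. Checking conjugation-invariance by order — order 1: 1/1 normal; order 2: 0/3 normal; order 3: 0/4 normal; order 4: 1/1 normal; order 12: 1/1 normal.
Total normal subgroups: 3.

3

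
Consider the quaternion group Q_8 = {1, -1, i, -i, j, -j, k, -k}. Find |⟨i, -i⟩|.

4

|⟨i⟩| = 4 and |⟨-i⟩| = 4, so |H| is a multiple of lcm(4, 4) = 4 and divides |G| = 8.
Closing under the operation: H = {1, -1, i, -i}, so |H| = 4.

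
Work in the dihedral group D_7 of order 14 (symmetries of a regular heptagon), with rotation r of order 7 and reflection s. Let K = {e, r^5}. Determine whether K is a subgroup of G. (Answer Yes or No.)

No

r^5 ∈ K but its inverse r^2 ∉ K, so K is not a subgroup.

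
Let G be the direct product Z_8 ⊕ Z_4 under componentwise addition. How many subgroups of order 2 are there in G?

3

|G| = 32 and 2 | 32, so subgroups of order 2 are possible by Lagrange.
The subgroups of order 2 are: {(0,0), (0,2)}; {(0,0), (4,0)}; {(0,0), (4,2)}.
So G has 3 subgroups of order 2.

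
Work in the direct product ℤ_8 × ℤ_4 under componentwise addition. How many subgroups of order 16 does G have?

|G| = 32 and 16 | 32, so subgroups of order 16 are possible by Lagrange.
The subgroups of order 16 are: {(0,0), (0,1), (0,2), (0,3), (2,0), (2,1), (2,2), (2,3), (4,0), (4,1), (4,2), (4,3), (6,0), (6,1), (6,2), (6,3)}; {(0,0), (0,2), (1,0), (1,2), (2,0), (2,2), (3,0), (3,2), (4,0), (4,2), (5,0), (5,2), (6,0), (6,2), (7,0), (7,2)}; {(0,0), (0,2), (1,1), (1,3), (2,0), (2,2), (3,1), (3,3), (4,0), (4,2), (5,1), (5,3), (6,0), (6,2), (7,1), (7,3)}.
So G has 3 subgroups of order 16.

3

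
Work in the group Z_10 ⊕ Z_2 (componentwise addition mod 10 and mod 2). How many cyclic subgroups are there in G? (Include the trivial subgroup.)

8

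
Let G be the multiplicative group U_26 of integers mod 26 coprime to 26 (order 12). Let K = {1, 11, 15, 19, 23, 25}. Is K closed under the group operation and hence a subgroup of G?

23 ∈ K but its inverse 17 ∉ K, so K is not a subgroup.

No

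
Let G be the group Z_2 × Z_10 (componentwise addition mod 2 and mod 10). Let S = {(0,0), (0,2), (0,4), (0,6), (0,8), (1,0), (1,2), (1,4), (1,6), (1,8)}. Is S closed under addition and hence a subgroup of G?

Yes

|S| = 10 divides |G| = 20, consistent with Lagrange.
S contains the identity, every element's inverse is in S, and S is closed under +: it is a subgroup.
In fact S = ⟨(1,2)⟩.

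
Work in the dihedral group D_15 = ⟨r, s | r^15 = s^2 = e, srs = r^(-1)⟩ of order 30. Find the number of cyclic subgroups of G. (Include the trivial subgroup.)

Group the elements of G by the cyclic subgroup they generate; each cyclic subgroup of order d accounts for φ(d) elements.
Cyclic subgroups by order — order 1: 1; order 2: 15; order 3: 1; order 5: 1; order 15: 1.
Total: 19.

19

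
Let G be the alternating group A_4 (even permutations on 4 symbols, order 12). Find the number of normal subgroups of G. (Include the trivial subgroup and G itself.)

3

G has 10 subgroups. Checking conjugation-invariance by order — order 1: 1/1 normal; order 2: 0/3 normal; order 3: 0/4 normal; order 4: 1/1 normal; order 12: 1/1 normal.
Total normal subgroups: 3.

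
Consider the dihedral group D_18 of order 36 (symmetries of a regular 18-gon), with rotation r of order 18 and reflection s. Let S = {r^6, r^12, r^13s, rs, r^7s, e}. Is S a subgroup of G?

Yes

|S| = 6 divides |G| = 36, consistent with Lagrange.
S contains the identity, every element's inverse is in S, and S is closed under ·: it is a subgroup.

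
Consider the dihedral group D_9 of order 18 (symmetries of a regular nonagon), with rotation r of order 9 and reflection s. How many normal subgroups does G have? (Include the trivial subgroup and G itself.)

G has 16 subgroups. Checking conjugation-invariance by order — order 1: 1/1 normal; order 2: 0/9 normal; order 3: 1/1 normal; order 6: 0/3 normal; order 9: 1/1 normal; order 18: 1/1 normal.
Total normal subgroups: 4.

4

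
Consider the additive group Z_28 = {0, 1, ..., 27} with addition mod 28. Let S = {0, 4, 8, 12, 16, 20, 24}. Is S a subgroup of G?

|S| = 7 divides |G| = 28, consistent with Lagrange.
S contains the identity, every element's inverse is in S, and S is closed under +: it is a subgroup.
In fact S = ⟨16⟩.

Yes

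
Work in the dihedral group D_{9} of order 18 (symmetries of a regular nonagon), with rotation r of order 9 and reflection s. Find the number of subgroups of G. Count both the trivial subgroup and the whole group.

|G| = 18, so by Lagrange every subgroup order divides 18. Divisors: 1, 2, 3, 6, 9, 18.
Subgroups by order — order 1: 1; order 2: 9; order 3: 1; order 6: 3; order 9: 1; order 18: 1.
Total: 1 + 9 + 1 + 3 + 1 + 1 = 16.

16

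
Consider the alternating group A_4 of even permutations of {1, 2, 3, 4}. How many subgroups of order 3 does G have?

4

|G| = 12 and 3 | 12, so subgroups of order 3 are possible by Lagrange.
The subgroups of order 3 are: {e, (1 2 3), (1 3 2)}; {e, (1 2 4), (1 4 2)}; {e, (1 3 4), (1 4 3)}; {e, (2 3 4), (2 4 3)}.
So G has 4 subgroups of order 3.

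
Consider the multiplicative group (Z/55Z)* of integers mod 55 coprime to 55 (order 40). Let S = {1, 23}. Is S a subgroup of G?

No

23 ∈ S but its inverse 12 ∉ S, so S is not a subgroup.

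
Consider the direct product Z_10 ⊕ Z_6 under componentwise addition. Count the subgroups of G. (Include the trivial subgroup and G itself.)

|G| = 60, so by Lagrange every subgroup order divides 60. Divisors: 1, 2, 3, 4, 5, 6, 10, 12, 15, 20, 30, 60.
Subgroups by order — order 1: 1; order 2: 3; order 3: 1; order 4: 1; order 5: 1; order 6: 3; order 10: 3; order 12: 1; order 15: 1; order 20: 1; order 30: 3; order 60: 1.
Total: 1 + 3 + 1 + 1 + 1 + 3 + 3 + 1 + 1 + 1 + 3 + 1 = 20.

20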